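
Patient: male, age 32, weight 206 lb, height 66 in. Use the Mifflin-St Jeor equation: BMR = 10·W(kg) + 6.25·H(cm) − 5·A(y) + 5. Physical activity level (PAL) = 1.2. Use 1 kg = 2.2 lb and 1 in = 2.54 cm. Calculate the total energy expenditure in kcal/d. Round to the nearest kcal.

2195 kcal/d

Convert to metric: weight = 206 ÷ 2.2 = 93.6364 kg; height = 66 × 2.54 = 167.64 cm.
Mifflin-St Jeor (male): BMR = 10(93.6364) + 6.25(167.64) − 5(32) + 5 = 936.3636 + 1047.75 − 160 + 5 = 1829.1136 kcal/day.
TEE = BMR × activity factor = 1829.1136 × 1.2 = 2194.9364 kcal/day.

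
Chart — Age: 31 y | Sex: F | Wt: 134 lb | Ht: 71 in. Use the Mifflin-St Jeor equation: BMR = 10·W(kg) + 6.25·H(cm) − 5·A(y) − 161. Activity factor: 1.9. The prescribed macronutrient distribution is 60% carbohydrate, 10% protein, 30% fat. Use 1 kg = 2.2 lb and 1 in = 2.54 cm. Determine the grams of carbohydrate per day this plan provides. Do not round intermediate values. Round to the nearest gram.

405 g/day

Convert to metric: weight = 134 ÷ 2.2 = 60.9091 kg; height = 71 × 2.54 = 180.34 cm.
Mifflin-St Jeor (female): BMR = 10(60.9091) + 6.25(180.34) − 5(31) − 161 = 609.0909 + 1127.125 − 155 − 161 = 1420.2159 kcal/day.
TEE = 1420.2159 × 1.9 = 2698.4102 kcal/day.
Carbohydrate energy = 60% × 2698.4102 = 1619.0461 kcal.
Carbohydrate = 1619.0461 ÷ 4 kcal/g = 404.7615 g.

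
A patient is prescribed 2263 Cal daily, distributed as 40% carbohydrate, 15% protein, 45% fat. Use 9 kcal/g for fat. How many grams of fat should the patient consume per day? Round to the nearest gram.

113 g/day

Fat energy = 45% × 2263 = 1018.35 kcal.
At 9 kcal/g: 1018.35 ÷ 9 = 113.15 g.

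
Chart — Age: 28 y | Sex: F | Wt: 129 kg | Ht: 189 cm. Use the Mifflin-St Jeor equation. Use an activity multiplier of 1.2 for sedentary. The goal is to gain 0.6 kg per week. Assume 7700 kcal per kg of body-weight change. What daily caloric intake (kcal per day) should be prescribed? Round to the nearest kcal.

Mifflin-St Jeor (female): BMR = 10(129) + 6.25(189) − 5(28) − 161 = 1290 + 1181.25 − 140 − 161 = 2170.25 kcal/day.
TEE = 2170.25 × 1.2 = 2604.3 kcal/day.
Required daily surplus = 0.6 × 7700 ÷ 7 = 660 kcal/day.
Target intake = 2604.3 + 660 = 3264.3 kcal/day.

3264 kcal per day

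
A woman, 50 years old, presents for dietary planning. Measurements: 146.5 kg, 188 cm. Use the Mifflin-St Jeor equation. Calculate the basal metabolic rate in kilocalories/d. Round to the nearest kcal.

2229 kilocalories/d

Mifflin-St Jeor (female): BMR = 10(146.5) + 6.25(188) − 5(50) − 161 = 1465 + 1175 − 250 − 161 = 2229 kcal/day.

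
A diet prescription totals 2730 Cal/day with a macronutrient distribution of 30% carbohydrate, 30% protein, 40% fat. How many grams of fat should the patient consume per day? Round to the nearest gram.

Fat energy = 40% × 2730 = 1092 kcal.
At 9 kcal/g: 1092 ÷ 9 = 121.3333 g.

121 g/day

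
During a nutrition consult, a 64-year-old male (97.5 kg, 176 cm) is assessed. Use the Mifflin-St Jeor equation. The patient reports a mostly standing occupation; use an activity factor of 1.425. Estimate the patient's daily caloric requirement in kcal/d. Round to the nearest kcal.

Mifflin-St Jeor (male): BMR = 10(97.5) + 6.25(176) − 5(64) + 5 = 975 + 1100 − 320 + 5 = 1760 kcal/day.
TEE = BMR × activity factor = 1760 × 1.425 = 2508 kcal/day.

2508 kcal/d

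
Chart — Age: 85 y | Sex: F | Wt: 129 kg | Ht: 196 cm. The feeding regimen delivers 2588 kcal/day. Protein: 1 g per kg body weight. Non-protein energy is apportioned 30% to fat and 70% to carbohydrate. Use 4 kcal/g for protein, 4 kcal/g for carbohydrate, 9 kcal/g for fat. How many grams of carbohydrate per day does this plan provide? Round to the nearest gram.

Protein = 1 × 129 = 129 g → 129 × 4 = 516 kcal.
Non-protein calories = 2588 − 516 = 2072 kcal.
Fat: 30% × 2072 = 621.6 kcal; carbohydrate: 1450.4 kcal.
Carbohydrate: 1450.4 kcal ÷ 4 kcal/g = 362.6 g.

363 g/day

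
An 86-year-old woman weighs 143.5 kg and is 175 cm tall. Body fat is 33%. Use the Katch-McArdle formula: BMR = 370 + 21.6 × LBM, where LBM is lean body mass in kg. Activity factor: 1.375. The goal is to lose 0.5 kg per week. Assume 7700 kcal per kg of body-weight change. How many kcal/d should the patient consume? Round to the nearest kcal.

LBM = 143.5 × (1 − 0.33) = 96.145 kg. Katch-McArdle: BMR = 370 + 21.6 × 96.145 = 2446.732 kcal/day.
TEE = 2446.732 × 1.375 = 3364.2565 kcal/day.
Required daily deficit = 0.5 × 7700 ÷ 7 = 550 kcal/day.
Target intake = 3364.2565 − 550 = 2814.2565 kcal/day.

2814 kcal/d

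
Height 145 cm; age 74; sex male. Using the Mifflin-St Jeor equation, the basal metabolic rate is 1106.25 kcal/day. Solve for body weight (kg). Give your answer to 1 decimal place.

1106.25 = 10·W + 6.25(145) − 5(74) + 5
10·W = 1106.25 − 541.25 = 565, so W = 56.5 kg.

56.5 kg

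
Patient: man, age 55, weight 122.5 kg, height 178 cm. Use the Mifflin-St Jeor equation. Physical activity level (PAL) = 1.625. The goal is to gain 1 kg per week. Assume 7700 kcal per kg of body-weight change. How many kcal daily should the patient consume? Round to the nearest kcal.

4460 kcal daily

Mifflin-St Jeor (male): BMR = 10(122.5) + 6.25(178) − 5(55) + 5 = 1225 + 1112.5 − 275 + 5 = 2067.5 kcal/day.
TEE = 2067.5 × 1.625 = 3359.6875 kcal/day.
Required daily surplus = 1 × 7700 ÷ 7 = 1100 kcal/day.
Target intake = 3359.6875 + 1100 = 4459.6875 kcal/day.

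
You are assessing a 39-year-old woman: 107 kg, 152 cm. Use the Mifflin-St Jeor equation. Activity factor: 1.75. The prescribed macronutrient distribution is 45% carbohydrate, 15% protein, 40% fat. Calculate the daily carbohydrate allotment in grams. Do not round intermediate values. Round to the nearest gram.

328 g/day

Mifflin-St Jeor (female): BMR = 10(107) + 6.25(152) − 5(39) − 161 = 1070 + 950 − 195 − 161 = 1664 kcal/day.
TEE = 1664 × 1.75 = 2912 kcal/day.
Carbohydrate energy = 45% × 2912 = 1310.4 kcal.
Carbohydrate = 1310.4 ÷ 4 kcal/g = 327.6 g.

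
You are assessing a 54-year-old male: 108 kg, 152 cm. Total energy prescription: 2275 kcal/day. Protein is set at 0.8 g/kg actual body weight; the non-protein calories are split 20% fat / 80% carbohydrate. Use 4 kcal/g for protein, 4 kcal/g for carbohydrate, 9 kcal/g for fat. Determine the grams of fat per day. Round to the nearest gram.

Protein = 0.8 × 108 = 86.4 g → 86.4 × 4 = 345.6 kcal.
Non-protein calories = 2275 − 345.6 = 1929.4 kcal.
Fat: 20% × 1929.4 = 385.88 kcal; carbohydrate: 1543.52 kcal.
Fat: 385.88 kcal ÷ 9 kcal/g = 42.8756 g.

43 g/day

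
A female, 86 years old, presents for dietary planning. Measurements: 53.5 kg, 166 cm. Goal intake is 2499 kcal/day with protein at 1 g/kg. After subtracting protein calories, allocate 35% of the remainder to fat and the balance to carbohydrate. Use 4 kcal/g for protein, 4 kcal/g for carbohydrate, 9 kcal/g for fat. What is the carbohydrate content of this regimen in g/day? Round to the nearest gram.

371 g/day

Protein = 1 × 53.5 = 53.5 g → 53.5 × 4 = 214 kcal.
Non-protein calories = 2499 − 214 = 2285 kcal.
Fat: 35% × 2285 = 799.75 kcal; carbohydrate: 1485.25 kcal.
Carbohydrate: 1485.25 kcal ÷ 4 kcal/g = 371.3125 g.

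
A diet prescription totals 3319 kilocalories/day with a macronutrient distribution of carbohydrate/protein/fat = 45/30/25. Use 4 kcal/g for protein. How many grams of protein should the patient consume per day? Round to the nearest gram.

Protein energy = 30% × 3319 = 995.7 kcal.
At 4 kcal/g: 995.7 ÷ 4 = 248.925 g.

249 g/day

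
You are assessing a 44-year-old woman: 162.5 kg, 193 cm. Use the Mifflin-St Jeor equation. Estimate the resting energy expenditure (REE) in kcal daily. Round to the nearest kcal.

2450 kcal daily

Mifflin-St Jeor (female): BMR = 10(162.5) + 6.25(193) − 5(44) − 161 = 1625 + 1206.25 − 220 − 161 = 2450.25 kcal/day.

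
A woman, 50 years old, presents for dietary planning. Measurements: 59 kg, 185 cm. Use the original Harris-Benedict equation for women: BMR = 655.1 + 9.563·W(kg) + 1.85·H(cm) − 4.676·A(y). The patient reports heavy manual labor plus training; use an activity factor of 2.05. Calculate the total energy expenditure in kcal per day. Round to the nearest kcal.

Harris-Benedict: BMR = 655.1 + 9.563(59) + 1.85(185) − 4.676(50) = 1327.767 kcal/day.
TEE = BMR × activity factor = 1327.767 × 2.05 = 2721.9224 kcal/day.

2722 kcal per day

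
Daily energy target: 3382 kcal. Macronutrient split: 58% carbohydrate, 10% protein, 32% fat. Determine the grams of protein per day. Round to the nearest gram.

85 g/day

Protein energy = 10% × 3382 = 338.2 kcal.
At 4 kcal/g: 338.2 ÷ 4 = 84.55 g.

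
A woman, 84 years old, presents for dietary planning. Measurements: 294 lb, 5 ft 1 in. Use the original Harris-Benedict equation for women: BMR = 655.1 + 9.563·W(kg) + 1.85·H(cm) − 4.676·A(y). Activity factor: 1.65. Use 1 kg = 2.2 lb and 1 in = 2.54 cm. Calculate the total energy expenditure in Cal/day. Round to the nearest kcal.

Convert to metric: weight = 294 ÷ 2.2 = 133.6364 kg; height = (5×12 + 1) × 2.54 = 61 × 2.54 = 154.94 cm.
Harris-Benedict: BMR = 655.1 + 9.563(133.6364) + 1.85(154.94) − 4.676(84) = 1826.9195 kcal/day.
TEE = BMR × activity factor = 1826.9195 × 1.65 = 3014.4172 kcal/day.

3014 Cal/day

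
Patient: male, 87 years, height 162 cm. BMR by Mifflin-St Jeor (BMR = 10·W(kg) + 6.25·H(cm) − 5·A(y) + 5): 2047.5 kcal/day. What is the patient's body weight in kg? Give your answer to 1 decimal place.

2047.5 = 10·W + 6.25(162) − 5(87) + 5
10·W = 2047.5 − 582.5 = 1465, so W = 146.5 kg.

146.5 kg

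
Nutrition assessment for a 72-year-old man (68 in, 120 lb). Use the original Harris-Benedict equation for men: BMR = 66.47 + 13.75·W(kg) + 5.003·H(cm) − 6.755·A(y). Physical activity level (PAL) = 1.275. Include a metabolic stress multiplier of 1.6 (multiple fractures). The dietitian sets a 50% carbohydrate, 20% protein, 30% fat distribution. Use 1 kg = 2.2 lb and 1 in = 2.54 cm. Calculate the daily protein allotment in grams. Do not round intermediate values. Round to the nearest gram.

Convert to metric: weight = 120 ÷ 2.2 = 54.5455 kg; height = 68 × 2.54 = 172.72 cm.
Harris-Benedict: BMR = 66.47 + 13.75(54.5455) + 5.003(172.72) − 6.755(72) = 1194.2282 kcal/day.
TEE = 1194.2282 × 1.275 = 1522.6409 kcal/day.
With stress factor 1.6: 1522.6409 × 1.6 = 2436.2254 kcal/day.
Protein energy = 20% × 2436.2254 = 487.2451 kcal.
Protein = 487.2451 ÷ 4 kcal/g = 121.8113 g.

122 g/day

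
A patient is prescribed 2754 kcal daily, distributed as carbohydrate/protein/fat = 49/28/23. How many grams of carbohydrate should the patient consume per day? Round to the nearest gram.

Carbohydrate energy = 49% × 2754 = 1349.46 kcal.
At 4 kcal/g: 1349.46 ÷ 4 = 337.365 g.

337 g/day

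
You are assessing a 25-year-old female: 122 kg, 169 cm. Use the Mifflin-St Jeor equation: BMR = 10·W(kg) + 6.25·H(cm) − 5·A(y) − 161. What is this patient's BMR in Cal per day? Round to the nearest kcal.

Mifflin-St Jeor (female): BMR = 10(122) + 6.25(169) − 5(25) − 161 = 1220 + 1056.25 − 125 − 161 = 1990.25 kcal/day.

1990 Cal per day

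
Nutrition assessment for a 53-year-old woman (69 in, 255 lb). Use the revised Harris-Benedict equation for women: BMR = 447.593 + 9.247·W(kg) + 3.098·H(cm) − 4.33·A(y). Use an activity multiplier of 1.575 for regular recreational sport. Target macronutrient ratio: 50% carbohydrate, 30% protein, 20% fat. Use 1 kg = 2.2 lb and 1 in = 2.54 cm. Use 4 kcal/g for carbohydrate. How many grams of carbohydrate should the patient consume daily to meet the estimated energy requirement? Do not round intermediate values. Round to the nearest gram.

361 g/day

Convert to metric: weight = 255 ÷ 2.2 = 115.9091 kg; height = 69 × 2.54 = 175.26 cm.
Harris-Benedict: BMR = 447.593 + 9.247(115.9091) + 3.098(175.26) − 4.33(53) = 1832.8698 kcal/day.
TEE = 1832.8698 × 1.575 = 2886.77 kcal/day.
Carbohydrate energy = 50% × 2886.77 = 1443.385 kcal.
Carbohydrate = 1443.385 ÷ 4 kcal/g = 360.8463 g.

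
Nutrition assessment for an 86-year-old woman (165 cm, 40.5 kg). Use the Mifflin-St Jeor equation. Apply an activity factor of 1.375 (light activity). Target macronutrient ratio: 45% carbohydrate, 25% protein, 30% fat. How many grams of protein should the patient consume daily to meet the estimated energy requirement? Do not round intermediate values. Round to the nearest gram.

73 g/day

Mifflin-St Jeor (female): BMR = 10(40.5) + 6.25(165) − 5(86) − 161 = 405 + 1031.25 − 430 − 161 = 845.25 kcal/day.
TEE = 845.25 × 1.375 = 1162.2188 kcal/day.
Protein energy = 25% × 1162.2188 = 290.5547 kcal.
Protein = 290.5547 ÷ 4 kcal/g = 72.6387 g.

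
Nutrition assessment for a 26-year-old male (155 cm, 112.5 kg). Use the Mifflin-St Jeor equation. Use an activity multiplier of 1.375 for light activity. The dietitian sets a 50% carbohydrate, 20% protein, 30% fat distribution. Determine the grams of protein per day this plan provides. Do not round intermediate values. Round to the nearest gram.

135 g/day

Mifflin-St Jeor (male): BMR = 10(112.5) + 6.25(155) − 5(26) + 5 = 1125 + 968.75 − 130 + 5 = 1968.75 kcal/day.
TEE = 1968.75 × 1.375 = 2707.0313 kcal/day.
Protein energy = 20% × 2707.0313 = 541.4063 kcal.
Protein = 541.4063 ÷ 4 kcal/g = 135.3516 g.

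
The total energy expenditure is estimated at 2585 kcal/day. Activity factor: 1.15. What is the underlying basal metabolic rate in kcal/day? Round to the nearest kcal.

2248 kcal/day

BMR = TEE ÷ activity factor = 2585 ÷ 1.15 = 2247.8261 kcal/day.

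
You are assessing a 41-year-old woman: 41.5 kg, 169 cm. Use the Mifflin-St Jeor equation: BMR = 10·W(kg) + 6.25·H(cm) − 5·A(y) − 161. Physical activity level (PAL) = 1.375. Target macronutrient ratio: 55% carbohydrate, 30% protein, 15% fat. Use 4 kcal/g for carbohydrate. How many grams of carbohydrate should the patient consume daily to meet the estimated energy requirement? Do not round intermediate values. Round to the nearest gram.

209 g/day

Mifflin-St Jeor (female): BMR = 10(41.5) + 6.25(169) − 5(41) − 161 = 415 + 1056.25 − 205 − 161 = 1105.25 kcal/day.
TEE = 1105.25 × 1.375 = 1519.7188 kcal/day.
Carbohydrate energy = 55% × 1519.7188 = 835.8453 kcal.
Carbohydrate = 835.8453 ÷ 4 kcal/g = 208.9613 g.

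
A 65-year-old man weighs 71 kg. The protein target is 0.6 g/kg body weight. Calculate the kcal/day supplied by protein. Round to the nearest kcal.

170 kcal/day

Protein = 0.6 g/kg × 71 kg = 42.6 g/day.
Protein energy = 42.6 g × 4 kcal/g = 170.4 kcal/day.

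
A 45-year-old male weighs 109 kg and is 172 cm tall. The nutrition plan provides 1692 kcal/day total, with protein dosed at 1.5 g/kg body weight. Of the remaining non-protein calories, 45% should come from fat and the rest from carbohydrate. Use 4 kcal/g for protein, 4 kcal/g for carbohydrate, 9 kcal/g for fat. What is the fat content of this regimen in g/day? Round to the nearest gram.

52 g/day

Protein = 1.5 × 109 = 163.5 g → 163.5 × 4 = 654 kcal.
Non-protein calories = 1692 − 654 = 1038 kcal.
Fat: 45% × 1038 = 467.1 kcal; carbohydrate: 570.9 kcal.
Fat: 467.1 kcal ÷ 9 kcal/g = 51.9 g.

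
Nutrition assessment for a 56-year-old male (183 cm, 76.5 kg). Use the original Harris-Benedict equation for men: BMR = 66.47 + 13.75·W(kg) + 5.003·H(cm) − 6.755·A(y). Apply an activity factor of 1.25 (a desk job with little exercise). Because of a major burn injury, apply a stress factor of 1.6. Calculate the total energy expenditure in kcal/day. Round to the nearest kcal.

3311 kcal/day

Harris-Benedict: BMR = 66.47 + 13.75(76.5) + 5.003(183) − 6.755(56) = 1655.614 kcal/day.
TEE = BMR × activity factor = 1655.614 × 1.25 = 2069.5175 kcal/day.
Apply stress factor: 2069.5175 × 1.6 = 3311.228 kcal/day.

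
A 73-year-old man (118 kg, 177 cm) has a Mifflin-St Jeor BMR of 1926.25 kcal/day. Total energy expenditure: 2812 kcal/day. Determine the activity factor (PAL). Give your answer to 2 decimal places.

1.46

Activity factor = TEE ÷ BMR = 2812 ÷ 1926.25 = 1.46.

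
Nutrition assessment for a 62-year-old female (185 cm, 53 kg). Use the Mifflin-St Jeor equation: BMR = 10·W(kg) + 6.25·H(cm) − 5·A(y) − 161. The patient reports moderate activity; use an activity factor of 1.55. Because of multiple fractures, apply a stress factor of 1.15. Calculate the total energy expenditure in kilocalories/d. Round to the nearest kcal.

Mifflin-St Jeor (female): BMR = 10(53) + 6.25(185) − 5(62) − 161 = 530 + 1156.25 − 310 − 161 = 1215.25 kcal/day.
TEE = BMR × activity factor = 1215.25 × 1.55 = 1883.6375 kcal/day.
Apply stress factor: 1883.6375 × 1.15 = 2166.1831 kcal/day.

2166 kilocalories/d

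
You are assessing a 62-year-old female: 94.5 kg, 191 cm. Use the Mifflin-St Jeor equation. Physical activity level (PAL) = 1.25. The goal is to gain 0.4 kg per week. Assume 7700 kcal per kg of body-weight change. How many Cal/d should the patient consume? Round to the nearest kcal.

Mifflin-St Jeor (female): BMR = 10(94.5) + 6.25(191) − 5(62) − 161 = 945 + 1193.75 − 310 − 161 = 1667.75 kcal/day.
TEE = 1667.75 × 1.25 = 2084.6875 kcal/day.
Required daily surplus = 0.4 × 7700 ÷ 7 = 440 kcal/day.
Target intake = 2084.6875 + 440 = 2524.6875 kcal/day.

2525 Cal/d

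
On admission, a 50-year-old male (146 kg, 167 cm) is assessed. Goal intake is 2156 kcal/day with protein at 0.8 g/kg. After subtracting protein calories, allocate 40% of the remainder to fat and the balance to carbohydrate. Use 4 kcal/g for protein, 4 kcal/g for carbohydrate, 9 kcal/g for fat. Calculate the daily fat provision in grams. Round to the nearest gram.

Protein = 0.8 × 146 = 116.8 g → 116.8 × 4 = 467.2 kcal.
Non-protein calories = 2156 − 467.2 = 1688.8 kcal.
Fat: 40% × 1688.8 = 675.52 kcal; carbohydrate: 1013.28 kcal.
Fat: 675.52 kcal ÷ 9 kcal/g = 75.0578 g.

75 g/day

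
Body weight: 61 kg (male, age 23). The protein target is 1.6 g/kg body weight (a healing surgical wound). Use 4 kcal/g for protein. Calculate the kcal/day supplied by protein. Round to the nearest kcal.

390 kcal/day

Protein = 1.6 g/kg × 61 kg = 97.6 g/day.
Protein energy = 97.6 g × 4 kcal/g = 390.4 kcal/day.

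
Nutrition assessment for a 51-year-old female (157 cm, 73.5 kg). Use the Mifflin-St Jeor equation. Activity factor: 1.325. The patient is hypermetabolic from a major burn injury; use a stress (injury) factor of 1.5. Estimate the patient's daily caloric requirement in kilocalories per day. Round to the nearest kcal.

Mifflin-St Jeor (female): BMR = 10(73.5) + 6.25(157) − 5(51) − 161 = 735 + 981.25 − 255 − 161 = 1300.25 kcal/day.
TEE = BMR × activity factor = 1300.25 × 1.325 = 1722.8313 kcal/day.
Apply stress factor: 1722.8313 × 1.5 = 2584.2469 kcal/day.

2584 kilocalories per day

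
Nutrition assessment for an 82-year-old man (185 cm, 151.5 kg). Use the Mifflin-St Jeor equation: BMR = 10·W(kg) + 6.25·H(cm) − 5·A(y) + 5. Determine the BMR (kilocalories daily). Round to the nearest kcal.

2266 kilocalories daily

Mifflin-St Jeor (male): BMR = 10(151.5) + 6.25(185) − 5(82) + 5 = 1515 + 1156.25 − 410 + 5 = 2266.25 kcal/day.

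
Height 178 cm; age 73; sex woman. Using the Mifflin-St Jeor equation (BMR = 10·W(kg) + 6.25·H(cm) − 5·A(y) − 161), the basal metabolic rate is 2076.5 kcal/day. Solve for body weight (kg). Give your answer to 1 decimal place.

2076.5 = 10·W + 6.25(178) − 5(73) − 161
10·W = 2076.5 − 586.5 = 1490, so W = 149 kg.

149.0 kg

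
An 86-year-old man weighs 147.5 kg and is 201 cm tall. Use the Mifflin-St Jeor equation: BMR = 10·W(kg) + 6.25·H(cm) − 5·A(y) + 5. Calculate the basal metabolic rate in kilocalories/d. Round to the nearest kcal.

Mifflin-St Jeor (male): BMR = 10(147.5) + 6.25(201) − 5(86) + 5 = 1475 + 1256.25 − 430 + 5 = 2306.25 kcal/day.

2306 kilocalories/d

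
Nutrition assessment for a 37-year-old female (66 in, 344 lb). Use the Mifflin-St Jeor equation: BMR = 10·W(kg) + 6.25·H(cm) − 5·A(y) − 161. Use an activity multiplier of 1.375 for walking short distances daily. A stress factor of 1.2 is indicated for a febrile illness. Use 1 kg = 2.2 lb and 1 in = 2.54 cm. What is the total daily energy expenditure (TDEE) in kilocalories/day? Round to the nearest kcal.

Convert to metric: weight = 344 ÷ 2.2 = 156.3636 kg; height = 66 × 2.54 = 167.64 cm.
Mifflin-St Jeor (female): BMR = 10(156.3636) + 6.25(167.64) − 5(37) − 161 = 1563.6364 + 1047.75 − 185 − 161 = 2265.3864 kcal/day.
TEE = BMR × activity factor = 2265.3864 × 1.375 = 3114.9063 kcal/day.
Apply stress factor: 3114.9063 × 1.2 = 3737.8875 kcal/day.

3738 kilocalories/day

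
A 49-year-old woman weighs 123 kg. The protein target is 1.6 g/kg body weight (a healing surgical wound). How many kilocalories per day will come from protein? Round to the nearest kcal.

787 kcal/day

Protein = 1.6 g/kg × 123 kg = 196.8 g/day.
Protein energy = 196.8 g × 4 kcal/g = 787.2 kcal/day.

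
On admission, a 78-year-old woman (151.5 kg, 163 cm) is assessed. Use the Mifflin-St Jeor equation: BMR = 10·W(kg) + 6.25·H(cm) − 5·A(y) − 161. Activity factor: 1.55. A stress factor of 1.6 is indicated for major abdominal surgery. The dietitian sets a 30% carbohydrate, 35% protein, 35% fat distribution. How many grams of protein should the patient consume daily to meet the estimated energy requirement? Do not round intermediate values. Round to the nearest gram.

Mifflin-St Jeor (female): BMR = 10(151.5) + 6.25(163) − 5(78) − 161 = 1515 + 1018.75 − 390 − 161 = 1982.75 kcal/day.
TEE = 1982.75 × 1.55 = 3073.2625 kcal/day.
With stress factor 1.6: 3073.2625 × 1.6 = 4917.22 kcal/day.
Protein energy = 35% × 4917.22 = 1721.027 kcal.
Protein = 1721.027 ÷ 4 kcal/g = 430.2568 g.

430 g/day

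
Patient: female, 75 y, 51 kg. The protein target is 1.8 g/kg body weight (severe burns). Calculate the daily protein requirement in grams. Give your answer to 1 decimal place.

Protein = 1.8 g/kg × 51 kg = 91.8 g/day.

91.8 g/day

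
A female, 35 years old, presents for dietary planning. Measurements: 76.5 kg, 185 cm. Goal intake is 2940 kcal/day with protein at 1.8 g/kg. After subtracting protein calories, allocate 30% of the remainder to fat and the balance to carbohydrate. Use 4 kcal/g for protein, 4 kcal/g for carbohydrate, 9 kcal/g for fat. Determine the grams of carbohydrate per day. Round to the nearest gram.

418 g/day

Protein = 1.8 × 76.5 = 137.7 g → 137.7 × 4 = 550.8 kcal.
Non-protein calories = 2940 − 550.8 = 2389.2 kcal.
Fat: 30% × 2389.2 = 716.76 kcal; carbohydrate: 1672.44 kcal.
Carbohydrate: 1672.44 kcal ÷ 4 kcal/g = 418.11 g.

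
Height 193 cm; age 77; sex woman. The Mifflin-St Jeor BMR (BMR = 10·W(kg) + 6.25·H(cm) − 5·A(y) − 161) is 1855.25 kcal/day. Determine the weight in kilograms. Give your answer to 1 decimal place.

119.5 kg

1855.25 = 10·W + 6.25(193) − 5(77) − 161
10·W = 1855.25 − 660.25 = 1195, so W = 119.5 kg.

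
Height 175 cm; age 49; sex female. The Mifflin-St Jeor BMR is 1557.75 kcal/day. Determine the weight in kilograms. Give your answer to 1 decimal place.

1557.75 = 10·W + 6.25(175) − 5(49) − 161
10·W = 1557.75 − 687.75 = 870, so W = 87 kg.

87.0 kg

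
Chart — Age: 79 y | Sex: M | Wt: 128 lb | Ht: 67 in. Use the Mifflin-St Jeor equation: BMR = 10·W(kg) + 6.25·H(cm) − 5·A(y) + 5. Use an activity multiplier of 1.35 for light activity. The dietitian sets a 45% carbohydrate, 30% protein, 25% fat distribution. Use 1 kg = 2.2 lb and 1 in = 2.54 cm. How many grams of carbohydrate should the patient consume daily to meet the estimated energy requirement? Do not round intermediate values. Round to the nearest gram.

Convert to metric: weight = 128 ÷ 2.2 = 58.1818 kg; height = 67 × 2.54 = 170.18 cm.
Mifflin-St Jeor (male): BMR = 10(58.1818) + 6.25(170.18) − 5(79) + 5 = 581.8182 + 1063.625 − 395 + 5 = 1255.4432 kcal/day.
TEE = 1255.4432 × 1.35 = 1694.8483 kcal/day.
Carbohydrate energy = 45% × 1694.8483 = 762.6817 kcal.
Carbohydrate = 762.6817 ÷ 4 kcal/g = 190.6704 g.

191 g/day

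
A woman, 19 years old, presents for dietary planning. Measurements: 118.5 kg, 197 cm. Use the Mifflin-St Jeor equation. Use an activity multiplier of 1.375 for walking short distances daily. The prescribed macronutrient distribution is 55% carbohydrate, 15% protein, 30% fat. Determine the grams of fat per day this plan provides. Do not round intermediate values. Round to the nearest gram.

99 g/day

Mifflin-St Jeor (female): BMR = 10(118.5) + 6.25(197) − 5(19) − 161 = 1185 + 1231.25 − 95 − 161 = 2160.25 kcal/day.
TEE = 2160.25 × 1.375 = 2970.3438 kcal/day.
Fat energy = 30% × 2970.3438 = 891.1031 kcal.
Fat = 891.1031 ÷ 9 kcal/g = 99.0115 g.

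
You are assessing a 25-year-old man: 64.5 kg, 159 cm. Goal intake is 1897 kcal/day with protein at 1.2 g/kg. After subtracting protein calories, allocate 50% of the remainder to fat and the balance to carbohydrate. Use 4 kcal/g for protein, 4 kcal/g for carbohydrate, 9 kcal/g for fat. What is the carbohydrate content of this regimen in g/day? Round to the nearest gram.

198 g/day

Protein = 1.2 × 64.5 = 77.4 g → 77.4 × 4 = 309.6 kcal.
Non-protein calories = 1897 − 309.6 = 1587.4 kcal.
Fat: 50% × 1587.4 = 793.7 kcal; carbohydrate: 793.7 kcal.
Carbohydrate: 793.7 kcal ÷ 4 kcal/g = 198.425 g.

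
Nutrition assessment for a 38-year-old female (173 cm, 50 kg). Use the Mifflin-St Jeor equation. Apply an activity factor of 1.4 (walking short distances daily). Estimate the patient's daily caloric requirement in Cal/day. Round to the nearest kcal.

Mifflin-St Jeor (female): BMR = 10(50) + 6.25(173) − 5(38) − 161 = 500 + 1081.25 − 190 − 161 = 1230.25 kcal/day.
TEE = BMR × activity factor = 1230.25 × 1.4 = 1722.35 kcal/day.

1722 Cal/day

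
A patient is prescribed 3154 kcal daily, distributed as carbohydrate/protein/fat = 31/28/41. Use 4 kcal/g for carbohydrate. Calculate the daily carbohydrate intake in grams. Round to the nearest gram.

Carbohydrate energy = 31% × 3154 = 977.74 kcal.
At 4 kcal/g: 977.74 ÷ 4 = 244.435 g.

244 g/day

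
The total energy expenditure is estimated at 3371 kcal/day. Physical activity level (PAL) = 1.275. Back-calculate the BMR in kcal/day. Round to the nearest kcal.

BMR = TEE ÷ activity factor = 3371 ÷ 1.275 = 2643.9216 kcal/day.

2644 kcal/day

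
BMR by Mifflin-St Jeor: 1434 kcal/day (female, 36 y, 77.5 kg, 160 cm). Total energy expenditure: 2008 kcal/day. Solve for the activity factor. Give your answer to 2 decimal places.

Activity factor = TEE ÷ BMR = 2008 ÷ 1434 = 1.4.

1.40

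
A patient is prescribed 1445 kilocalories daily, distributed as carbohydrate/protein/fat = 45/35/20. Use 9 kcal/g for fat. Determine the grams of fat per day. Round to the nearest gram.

32 g/day

Fat energy = 20% × 1445 = 289 kcal.
At 9 kcal/g: 289 ÷ 9 = 32.1111 g.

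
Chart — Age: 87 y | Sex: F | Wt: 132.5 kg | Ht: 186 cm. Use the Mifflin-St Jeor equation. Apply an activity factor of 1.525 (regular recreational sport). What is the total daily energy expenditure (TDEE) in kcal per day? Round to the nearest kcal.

2885 kcal per day

Mifflin-St Jeor (female): BMR = 10(132.5) + 6.25(186) − 5(87) − 161 = 1325 + 1162.5 − 435 − 161 = 1891.5 kcal/day.
TEE = BMR × activity factor = 1891.5 × 1.525 = 2884.5375 kcal/day.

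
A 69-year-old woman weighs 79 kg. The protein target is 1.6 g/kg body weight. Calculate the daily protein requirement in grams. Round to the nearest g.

Protein = 1.6 g/kg × 79 kg = 126.4 g/day.

126 g/day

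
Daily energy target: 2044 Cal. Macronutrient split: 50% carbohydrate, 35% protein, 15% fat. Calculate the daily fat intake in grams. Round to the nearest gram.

Fat energy = 15% × 2044 = 306.6 kcal.
At 9 kcal/g: 306.6 ÷ 9 = 34.0667 g.

34 g/day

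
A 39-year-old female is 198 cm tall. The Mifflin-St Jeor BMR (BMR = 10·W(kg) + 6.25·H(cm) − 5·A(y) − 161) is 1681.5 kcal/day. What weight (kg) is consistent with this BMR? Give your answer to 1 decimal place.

80.0 kg

1681.5 = 10·W + 6.25(198) − 5(39) − 161
10·W = 1681.5 − 881.5 = 800, so W = 80 kg.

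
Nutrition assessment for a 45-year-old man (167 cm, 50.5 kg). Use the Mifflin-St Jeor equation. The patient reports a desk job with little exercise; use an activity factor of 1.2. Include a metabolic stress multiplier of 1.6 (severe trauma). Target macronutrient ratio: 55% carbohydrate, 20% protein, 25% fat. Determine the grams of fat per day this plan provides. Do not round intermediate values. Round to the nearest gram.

71 g/day

Mifflin-St Jeor (male): BMR = 10(50.5) + 6.25(167) − 5(45) + 5 = 505 + 1043.75 − 225 + 5 = 1328.75 kcal/day.
TEE = 1328.75 × 1.2 = 1594.5 kcal/day.
With stress factor 1.6: 1594.5 × 1.6 = 2551.2 kcal/day.
Fat energy = 25% × 2551.2 = 637.8 kcal.
Fat = 637.8 ÷ 9 kcal/g = 70.8667 g.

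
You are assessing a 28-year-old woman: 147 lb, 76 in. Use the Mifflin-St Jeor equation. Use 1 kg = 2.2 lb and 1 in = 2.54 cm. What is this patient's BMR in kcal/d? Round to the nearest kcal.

1574 kcal/d

Convert to metric: weight = 147 ÷ 2.2 = 66.8182 kg; height = 76 × 2.54 = 193.04 cm.
Mifflin-St Jeor (female): BMR = 10(66.8182) + 6.25(193.04) − 5(28) − 161 = 668.1818 + 1206.5 − 140 − 161 = 1573.6818 kcal/day.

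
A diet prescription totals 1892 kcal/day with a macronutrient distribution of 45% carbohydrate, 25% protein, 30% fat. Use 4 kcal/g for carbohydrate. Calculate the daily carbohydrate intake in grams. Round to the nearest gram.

213 g/day

Carbohydrate energy = 45% × 1892 = 851.4 kcal.
At 4 kcal/g: 851.4 ÷ 4 = 212.85 g.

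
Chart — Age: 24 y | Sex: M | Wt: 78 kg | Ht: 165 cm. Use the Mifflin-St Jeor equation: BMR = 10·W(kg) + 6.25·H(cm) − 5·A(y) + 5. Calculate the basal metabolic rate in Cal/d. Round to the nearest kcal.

1696 Cal/d

Mifflin-St Jeor (male): BMR = 10(78) + 6.25(165) − 5(24) + 5 = 780 + 1031.25 − 120 + 5 = 1696.25 kcal/day.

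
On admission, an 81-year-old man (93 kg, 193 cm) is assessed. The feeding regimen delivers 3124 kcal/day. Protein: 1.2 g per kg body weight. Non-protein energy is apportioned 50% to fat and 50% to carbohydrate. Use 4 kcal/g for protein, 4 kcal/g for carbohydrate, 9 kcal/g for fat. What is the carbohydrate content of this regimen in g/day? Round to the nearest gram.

335 g/day

Protein = 1.2 × 93 = 111.6 g → 111.6 × 4 = 446.4 kcal.
Non-protein calories = 3124 − 446.4 = 2677.6 kcal.
Fat: 50% × 2677.6 = 1338.8 kcal; carbohydrate: 1338.8 kcal.
Carbohydrate: 1338.8 kcal ÷ 4 kcal/g = 334.7 g.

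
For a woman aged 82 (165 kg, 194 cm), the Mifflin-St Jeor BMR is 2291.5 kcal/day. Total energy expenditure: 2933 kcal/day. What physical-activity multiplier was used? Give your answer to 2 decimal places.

1.28

Activity factor = TEE ÷ BMR = 2933 ÷ 2291.5 = 1.28.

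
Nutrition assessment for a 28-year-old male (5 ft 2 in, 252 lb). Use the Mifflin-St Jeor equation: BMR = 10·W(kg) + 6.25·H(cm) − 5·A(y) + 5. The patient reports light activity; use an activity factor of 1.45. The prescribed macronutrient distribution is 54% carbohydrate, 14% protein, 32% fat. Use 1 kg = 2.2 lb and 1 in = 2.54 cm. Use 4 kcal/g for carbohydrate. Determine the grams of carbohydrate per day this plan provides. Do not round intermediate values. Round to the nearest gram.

390 g/day

Convert to metric: weight = 252 ÷ 2.2 = 114.5455 kg; height = (5×12 + 2) × 2.54 = 62 × 2.54 = 157.48 cm.
Mifflin-St Jeor (male): BMR = 10(114.5455) + 6.25(157.48) − 5(28) + 5 = 1145.4545 + 984.25 − 140 + 5 = 1994.7045 kcal/day.
TEE = 1994.7045 × 1.45 = 2892.3216 kcal/day.
Carbohydrate energy = 54% × 2892.3216 = 1561.8537 kcal.
Carbohydrate = 1561.8537 ÷ 4 kcal/g = 390.4634 g.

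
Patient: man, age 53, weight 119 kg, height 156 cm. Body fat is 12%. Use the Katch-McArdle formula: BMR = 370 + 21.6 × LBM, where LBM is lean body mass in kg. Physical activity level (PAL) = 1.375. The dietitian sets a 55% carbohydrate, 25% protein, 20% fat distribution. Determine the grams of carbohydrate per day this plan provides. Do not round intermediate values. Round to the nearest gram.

498 g/day

LBM = 119 × (1 − 0.12) = 104.72 kg. Katch-McArdle: BMR = 370 + 21.6 × 104.72 = 2631.952 kcal/day.
TEE = 2631.952 × 1.375 = 3618.934 kcal/day.
Carbohydrate energy = 55% × 3618.934 = 1990.4137 kcal.
Carbohydrate = 1990.4137 ÷ 4 kcal/g = 497.6034 g.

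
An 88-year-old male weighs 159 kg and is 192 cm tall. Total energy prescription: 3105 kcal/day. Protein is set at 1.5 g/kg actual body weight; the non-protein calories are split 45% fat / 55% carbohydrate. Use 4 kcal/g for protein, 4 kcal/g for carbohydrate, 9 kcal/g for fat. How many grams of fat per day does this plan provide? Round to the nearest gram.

108 g/day

Protein = 1.5 × 159 = 238.5 g → 238.5 × 4 = 954 kcal.
Non-protein calories = 3105 − 954 = 2151 kcal.
Fat: 45% × 2151 = 967.95 kcal; carbohydrate: 1183.05 kcal.
Fat: 967.95 kcal ÷ 9 kcal/g = 107.55 g.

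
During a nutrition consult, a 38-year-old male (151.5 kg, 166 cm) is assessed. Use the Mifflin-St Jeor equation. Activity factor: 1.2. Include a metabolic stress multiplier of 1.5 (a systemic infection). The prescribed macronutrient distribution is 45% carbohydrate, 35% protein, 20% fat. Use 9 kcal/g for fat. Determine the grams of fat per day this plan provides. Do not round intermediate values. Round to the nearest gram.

95 g/day

Mifflin-St Jeor (male): BMR = 10(151.5) + 6.25(166) − 5(38) + 5 = 1515 + 1037.5 − 190 + 5 = 2367.5 kcal/day.
TEE = 2367.5 × 1.2 = 2841 kcal/day.
With stress factor 1.5: 2841 × 1.5 = 4261.5 kcal/day.
Fat energy = 20% × 4261.5 = 852.3 kcal.
Fat = 852.3 ÷ 9 kcal/g = 94.7 g.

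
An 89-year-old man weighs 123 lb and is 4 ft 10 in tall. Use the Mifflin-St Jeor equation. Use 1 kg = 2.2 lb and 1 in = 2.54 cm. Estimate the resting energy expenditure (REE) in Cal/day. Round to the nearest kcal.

1040 Cal/day

Convert to metric: weight = 123 ÷ 2.2 = 55.9091 kg; height = (4×12 + 10) × 2.54 = 58 × 2.54 = 147.32 cm.
Mifflin-St Jeor (male): BMR = 10(55.9091) + 6.25(147.32) − 5(89) + 5 = 559.0909 + 920.75 − 445 + 5 = 1039.8409 kcal/day.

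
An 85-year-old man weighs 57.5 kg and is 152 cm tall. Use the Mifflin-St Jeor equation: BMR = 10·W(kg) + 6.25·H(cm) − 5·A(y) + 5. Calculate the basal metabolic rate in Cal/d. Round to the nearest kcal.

1105 Cal/d

Mifflin-St Jeor (male): BMR = 10(57.5) + 6.25(152) − 5(85) + 5 = 575 + 950 − 425 + 5 = 1105 kcal/day.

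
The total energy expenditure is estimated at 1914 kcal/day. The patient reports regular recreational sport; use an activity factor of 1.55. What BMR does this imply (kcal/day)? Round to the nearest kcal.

1235 kcal/day

BMR = TEE ÷ activity factor = 1914 ÷ 1.55 = 1234.8387 kcal/day.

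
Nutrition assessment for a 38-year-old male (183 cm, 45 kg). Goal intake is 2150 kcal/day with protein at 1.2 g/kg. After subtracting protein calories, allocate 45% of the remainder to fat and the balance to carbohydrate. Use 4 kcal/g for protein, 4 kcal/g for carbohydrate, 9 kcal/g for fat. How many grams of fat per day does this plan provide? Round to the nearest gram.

97 g/day

Protein = 1.2 × 45 = 54 g → 54 × 4 = 216 kcal.
Non-protein calories = 2150 − 216 = 1934 kcal.
Fat: 45% × 1934 = 870.3 kcal; carbohydrate: 1063.7 kcal.
Fat: 870.3 kcal ÷ 9 kcal/g = 96.7 g.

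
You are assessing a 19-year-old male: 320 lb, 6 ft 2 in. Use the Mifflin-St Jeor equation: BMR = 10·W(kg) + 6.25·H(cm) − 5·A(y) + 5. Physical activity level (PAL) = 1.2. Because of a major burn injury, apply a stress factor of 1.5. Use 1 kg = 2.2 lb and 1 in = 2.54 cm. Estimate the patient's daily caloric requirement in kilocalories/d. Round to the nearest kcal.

Convert to metric: weight = 320 ÷ 2.2 = 145.4545 kg; height = (6×12 + 2) × 2.54 = 74 × 2.54 = 187.96 cm.
Mifflin-St Jeor (male): BMR = 10(145.4545) + 6.25(187.96) − 5(19) + 5 = 1454.5455 + 1174.75 − 95 + 5 = 2539.2955 kcal/day.
TEE = BMR × activity factor = 2539.2955 × 1.2 = 3047.1545 kcal/day.
Apply stress factor: 3047.1545 × 1.5 = 4570.7318 kcal/day.

4571 kilocalories/d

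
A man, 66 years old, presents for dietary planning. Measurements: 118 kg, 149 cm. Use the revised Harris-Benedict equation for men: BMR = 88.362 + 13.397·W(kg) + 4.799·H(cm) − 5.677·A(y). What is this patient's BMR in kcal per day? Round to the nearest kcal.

2010 kcal per day

Harris-Benedict: BMR = 88.362 + 13.397(118) + 4.799(149) − 5.677(66) = 2009.577 kcal/day.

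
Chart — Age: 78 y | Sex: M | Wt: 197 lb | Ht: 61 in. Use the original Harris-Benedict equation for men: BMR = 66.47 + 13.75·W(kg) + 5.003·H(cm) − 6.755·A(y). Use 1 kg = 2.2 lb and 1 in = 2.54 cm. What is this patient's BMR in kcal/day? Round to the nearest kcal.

1546 kcal/day

Convert to metric: weight = 197 ÷ 2.2 = 89.5455 kg; height = 61 × 2.54 = 154.94 cm.
Harris-Benedict: BMR = 66.47 + 13.75(89.5455) + 5.003(154.94) − 6.755(78) = 1545.9948 kcal/day.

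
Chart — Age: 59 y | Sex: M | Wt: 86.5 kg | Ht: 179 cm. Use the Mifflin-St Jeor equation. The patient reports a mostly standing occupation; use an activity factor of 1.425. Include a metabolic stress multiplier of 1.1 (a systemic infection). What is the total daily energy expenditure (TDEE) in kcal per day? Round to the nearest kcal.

Mifflin-St Jeor (male): BMR = 10(86.5) + 6.25(179) − 5(59) + 5 = 865 + 1118.75 − 295 + 5 = 1693.75 kcal/day.
TEE = BMR × activity factor = 1693.75 × 1.425 = 2413.5938 kcal/day.
Apply stress factor: 2413.5938 × 1.1 = 2654.9531 kcal/day.

2655 kcal per day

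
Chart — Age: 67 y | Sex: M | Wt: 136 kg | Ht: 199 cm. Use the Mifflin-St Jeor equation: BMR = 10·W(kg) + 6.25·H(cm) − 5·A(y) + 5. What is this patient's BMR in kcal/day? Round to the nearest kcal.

Mifflin-St Jeor (male): BMR = 10(136) + 6.25(199) − 5(67) + 5 = 1360 + 1243.75 − 335 + 5 = 2273.75 kcal/day.

2274 kcal/day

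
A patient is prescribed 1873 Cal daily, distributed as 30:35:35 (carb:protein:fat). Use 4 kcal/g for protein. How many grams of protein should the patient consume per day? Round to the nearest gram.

Protein energy = 35% × 1873 = 655.55 kcal.
At 4 kcal/g: 655.55 ÷ 4 = 163.8875 g.

164 g/day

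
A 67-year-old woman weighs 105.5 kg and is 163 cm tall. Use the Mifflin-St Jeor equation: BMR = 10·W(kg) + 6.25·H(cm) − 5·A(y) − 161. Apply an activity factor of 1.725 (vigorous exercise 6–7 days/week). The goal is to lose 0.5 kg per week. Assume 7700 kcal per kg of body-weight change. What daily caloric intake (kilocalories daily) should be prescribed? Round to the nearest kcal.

Mifflin-St Jeor (female): BMR = 10(105.5) + 6.25(163) − 5(67) − 161 = 1055 + 1018.75 − 335 − 161 = 1577.75 kcal/day.
TEE = 1577.75 × 1.725 = 2721.6188 kcal/day.
Required daily deficit = 0.5 × 7700 ÷ 7 = 550 kcal/day.
Target intake = 2721.6188 − 550 = 2171.6188 kcal/day.

2172 kilocalories daily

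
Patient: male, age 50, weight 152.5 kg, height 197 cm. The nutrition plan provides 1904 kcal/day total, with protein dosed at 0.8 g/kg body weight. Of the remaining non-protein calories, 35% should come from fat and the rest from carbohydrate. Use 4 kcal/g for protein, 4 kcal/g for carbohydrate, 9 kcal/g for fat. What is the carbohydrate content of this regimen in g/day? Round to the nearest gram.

230 g/day

Protein = 0.8 × 152.5 = 122 g → 122 × 4 = 488 kcal.
Non-protein calories = 1904 − 488 = 1416 kcal.
Fat: 35% × 1416 = 495.6 kcal; carbohydrate: 920.4 kcal.
Carbohydrate: 920.4 kcal ÷ 4 kcal/g = 230.1 g.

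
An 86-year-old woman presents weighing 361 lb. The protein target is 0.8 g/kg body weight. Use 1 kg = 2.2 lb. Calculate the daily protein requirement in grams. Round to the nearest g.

131 g/day

Weight in kg = 361 ÷ 2.2 = 164.0909 kg.
Protein = 0.8 g/kg × 164.0909 kg = 131.2727 g/day.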